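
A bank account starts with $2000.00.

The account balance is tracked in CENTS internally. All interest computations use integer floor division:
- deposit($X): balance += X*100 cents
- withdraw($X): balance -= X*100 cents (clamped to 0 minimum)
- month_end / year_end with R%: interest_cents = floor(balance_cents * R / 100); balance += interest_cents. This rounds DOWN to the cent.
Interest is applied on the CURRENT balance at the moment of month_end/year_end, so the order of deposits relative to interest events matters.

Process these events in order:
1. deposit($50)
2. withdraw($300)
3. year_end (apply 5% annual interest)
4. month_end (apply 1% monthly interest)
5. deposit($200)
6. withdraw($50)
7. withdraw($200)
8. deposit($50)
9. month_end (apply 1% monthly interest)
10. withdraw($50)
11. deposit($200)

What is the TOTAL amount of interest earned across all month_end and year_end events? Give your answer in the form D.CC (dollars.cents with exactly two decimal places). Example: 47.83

Answer: 124.42

Derivation:
After 1 (deposit($50)): balance=$2050.00 total_interest=$0.00
After 2 (withdraw($300)): balance=$1750.00 total_interest=$0.00
After 3 (year_end (apply 5% annual interest)): balance=$1837.50 total_interest=$87.50
After 4 (month_end (apply 1% monthly interest)): balance=$1855.87 total_interest=$105.87
After 5 (deposit($200)): balance=$2055.87 total_interest=$105.87
After 6 (withdraw($50)): balance=$2005.87 total_interest=$105.87
After 7 (withdraw($200)): balance=$1805.87 total_interest=$105.87
After 8 (deposit($50)): balance=$1855.87 total_interest=$105.87
After 9 (month_end (apply 1% monthly interest)): balance=$1874.42 total_interest=$124.42
After 10 (withdraw($50)): balance=$1824.42 total_interest=$124.42
After 11 (deposit($200)): balance=$2024.42 total_interest=$124.42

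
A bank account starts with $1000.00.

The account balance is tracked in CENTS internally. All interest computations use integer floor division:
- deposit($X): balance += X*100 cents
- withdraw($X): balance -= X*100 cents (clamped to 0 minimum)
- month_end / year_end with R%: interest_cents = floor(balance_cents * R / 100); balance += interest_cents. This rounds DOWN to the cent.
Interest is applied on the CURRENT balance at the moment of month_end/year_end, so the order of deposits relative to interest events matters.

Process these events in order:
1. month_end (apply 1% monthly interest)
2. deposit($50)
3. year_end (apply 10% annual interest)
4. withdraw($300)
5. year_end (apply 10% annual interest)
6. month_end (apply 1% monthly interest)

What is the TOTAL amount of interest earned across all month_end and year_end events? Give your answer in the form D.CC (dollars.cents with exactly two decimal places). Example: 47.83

After 1 (month_end (apply 1% monthly interest)): balance=$1010.00 total_interest=$10.00
After 2 (deposit($50)): balance=$1060.00 total_interest=$10.00
After 3 (year_end (apply 10% annual interest)): balance=$1166.00 total_interest=$116.00
After 4 (withdraw($300)): balance=$866.00 total_interest=$116.00
After 5 (year_end (apply 10% annual interest)): balance=$952.60 total_interest=$202.60
After 6 (month_end (apply 1% monthly interest)): balance=$962.12 total_interest=$212.12

Answer: 212.12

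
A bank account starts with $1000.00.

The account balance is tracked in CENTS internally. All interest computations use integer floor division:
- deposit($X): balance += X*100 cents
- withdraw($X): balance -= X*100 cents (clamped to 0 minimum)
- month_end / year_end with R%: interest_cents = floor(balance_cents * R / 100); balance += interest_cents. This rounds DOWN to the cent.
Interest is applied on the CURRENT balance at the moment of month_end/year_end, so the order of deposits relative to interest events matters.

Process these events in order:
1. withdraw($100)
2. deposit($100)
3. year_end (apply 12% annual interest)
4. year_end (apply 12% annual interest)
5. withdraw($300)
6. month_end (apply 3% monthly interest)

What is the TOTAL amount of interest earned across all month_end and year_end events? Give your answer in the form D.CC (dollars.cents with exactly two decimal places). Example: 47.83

Answer: 283.03

Derivation:
After 1 (withdraw($100)): balance=$900.00 total_interest=$0.00
After 2 (deposit($100)): balance=$1000.00 total_interest=$0.00
After 3 (year_end (apply 12% annual interest)): balance=$1120.00 total_interest=$120.00
After 4 (year_end (apply 12% annual interest)): balance=$1254.40 total_interest=$254.40
After 5 (withdraw($300)): balance=$954.40 total_interest=$254.40
After 6 (month_end (apply 3% monthly interest)): balance=$983.03 total_interest=$283.03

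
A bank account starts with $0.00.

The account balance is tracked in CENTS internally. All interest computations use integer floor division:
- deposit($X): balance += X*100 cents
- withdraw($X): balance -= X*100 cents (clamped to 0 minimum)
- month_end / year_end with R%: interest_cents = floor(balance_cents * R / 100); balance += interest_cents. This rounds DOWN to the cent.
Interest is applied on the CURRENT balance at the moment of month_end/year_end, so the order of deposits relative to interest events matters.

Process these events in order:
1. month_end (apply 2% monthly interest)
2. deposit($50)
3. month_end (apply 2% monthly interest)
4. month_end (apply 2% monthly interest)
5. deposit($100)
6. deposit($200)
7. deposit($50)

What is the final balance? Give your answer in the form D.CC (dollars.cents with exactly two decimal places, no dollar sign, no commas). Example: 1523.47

After 1 (month_end (apply 2% monthly interest)): balance=$0.00 total_interest=$0.00
After 2 (deposit($50)): balance=$50.00 total_interest=$0.00
After 3 (month_end (apply 2% monthly interest)): balance=$51.00 total_interest=$1.00
After 4 (month_end (apply 2% monthly interest)): balance=$52.02 total_interest=$2.02
After 5 (deposit($100)): balance=$152.02 total_interest=$2.02
After 6 (deposit($200)): balance=$352.02 total_interest=$2.02
After 7 (deposit($50)): balance=$402.02 total_interest=$2.02

Answer: 402.02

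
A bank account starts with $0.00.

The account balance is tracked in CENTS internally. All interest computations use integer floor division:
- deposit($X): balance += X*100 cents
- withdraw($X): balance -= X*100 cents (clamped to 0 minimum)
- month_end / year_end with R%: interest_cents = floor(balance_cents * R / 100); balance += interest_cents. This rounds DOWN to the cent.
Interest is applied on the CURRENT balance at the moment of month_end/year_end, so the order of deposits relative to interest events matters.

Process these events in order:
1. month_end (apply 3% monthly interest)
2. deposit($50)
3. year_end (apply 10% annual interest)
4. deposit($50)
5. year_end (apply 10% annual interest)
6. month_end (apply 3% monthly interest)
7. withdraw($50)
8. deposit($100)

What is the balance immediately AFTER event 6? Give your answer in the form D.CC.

After 1 (month_end (apply 3% monthly interest)): balance=$0.00 total_interest=$0.00
After 2 (deposit($50)): balance=$50.00 total_interest=$0.00
After 3 (year_end (apply 10% annual interest)): balance=$55.00 total_interest=$5.00
After 4 (deposit($50)): balance=$105.00 total_interest=$5.00
After 5 (year_end (apply 10% annual interest)): balance=$115.50 total_interest=$15.50
After 6 (month_end (apply 3% monthly interest)): balance=$118.96 total_interest=$18.96

Answer: 118.96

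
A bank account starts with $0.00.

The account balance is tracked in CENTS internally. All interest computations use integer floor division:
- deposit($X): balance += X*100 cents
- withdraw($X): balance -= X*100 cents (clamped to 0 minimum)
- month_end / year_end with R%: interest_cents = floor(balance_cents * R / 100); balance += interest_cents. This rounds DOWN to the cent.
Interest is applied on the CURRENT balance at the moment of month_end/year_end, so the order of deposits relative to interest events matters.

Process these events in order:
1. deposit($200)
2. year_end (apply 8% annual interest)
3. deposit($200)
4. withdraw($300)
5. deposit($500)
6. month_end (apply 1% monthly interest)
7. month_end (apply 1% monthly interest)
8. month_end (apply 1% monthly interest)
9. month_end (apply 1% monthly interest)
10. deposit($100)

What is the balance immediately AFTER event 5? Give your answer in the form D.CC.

After 1 (deposit($200)): balance=$200.00 total_interest=$0.00
After 2 (year_end (apply 8% annual interest)): balance=$216.00 total_interest=$16.00
After 3 (deposit($200)): balance=$416.00 total_interest=$16.00
After 4 (withdraw($300)): balance=$116.00 total_interest=$16.00
After 5 (deposit($500)): balance=$616.00 total_interest=$16.00

Answer: 616.00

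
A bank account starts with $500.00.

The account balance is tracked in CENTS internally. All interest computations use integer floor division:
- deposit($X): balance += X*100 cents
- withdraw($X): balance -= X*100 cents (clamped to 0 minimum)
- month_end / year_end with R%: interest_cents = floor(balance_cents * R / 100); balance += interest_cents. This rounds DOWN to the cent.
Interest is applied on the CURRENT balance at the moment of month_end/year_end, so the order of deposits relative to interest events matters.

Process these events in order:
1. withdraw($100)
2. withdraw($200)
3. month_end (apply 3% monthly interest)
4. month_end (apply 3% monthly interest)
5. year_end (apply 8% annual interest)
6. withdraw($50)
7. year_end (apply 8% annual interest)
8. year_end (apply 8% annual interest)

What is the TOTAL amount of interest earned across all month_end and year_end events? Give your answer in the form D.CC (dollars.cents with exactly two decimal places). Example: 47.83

Answer: 58.95

Derivation:
After 1 (withdraw($100)): balance=$400.00 total_interest=$0.00
After 2 (withdraw($200)): balance=$200.00 total_interest=$0.00
After 3 (month_end (apply 3% monthly interest)): balance=$206.00 total_interest=$6.00
After 4 (month_end (apply 3% monthly interest)): balance=$212.18 total_interest=$12.18
After 5 (year_end (apply 8% annual interest)): balance=$229.15 total_interest=$29.15
After 6 (withdraw($50)): balance=$179.15 total_interest=$29.15
After 7 (year_end (apply 8% annual interest)): balance=$193.48 total_interest=$43.48
After 8 (year_end (apply 8% annual interest)): balance=$208.95 total_interest=$58.95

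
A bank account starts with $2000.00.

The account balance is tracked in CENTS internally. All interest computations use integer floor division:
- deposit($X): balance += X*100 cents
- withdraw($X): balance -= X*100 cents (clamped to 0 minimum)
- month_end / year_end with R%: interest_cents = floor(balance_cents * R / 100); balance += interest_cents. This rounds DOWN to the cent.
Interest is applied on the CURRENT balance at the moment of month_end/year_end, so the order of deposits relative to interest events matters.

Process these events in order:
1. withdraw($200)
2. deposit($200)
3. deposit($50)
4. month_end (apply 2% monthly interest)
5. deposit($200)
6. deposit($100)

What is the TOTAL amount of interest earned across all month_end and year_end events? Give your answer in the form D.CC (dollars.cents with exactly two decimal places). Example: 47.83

Answer: 41.00

Derivation:
After 1 (withdraw($200)): balance=$1800.00 total_interest=$0.00
After 2 (deposit($200)): balance=$2000.00 total_interest=$0.00
After 3 (deposit($50)): balance=$2050.00 total_interest=$0.00
After 4 (month_end (apply 2% monthly interest)): balance=$2091.00 total_interest=$41.00
After 5 (deposit($200)): balance=$2291.00 total_interest=$41.00
After 6 (deposit($100)): balance=$2391.00 total_interest=$41.00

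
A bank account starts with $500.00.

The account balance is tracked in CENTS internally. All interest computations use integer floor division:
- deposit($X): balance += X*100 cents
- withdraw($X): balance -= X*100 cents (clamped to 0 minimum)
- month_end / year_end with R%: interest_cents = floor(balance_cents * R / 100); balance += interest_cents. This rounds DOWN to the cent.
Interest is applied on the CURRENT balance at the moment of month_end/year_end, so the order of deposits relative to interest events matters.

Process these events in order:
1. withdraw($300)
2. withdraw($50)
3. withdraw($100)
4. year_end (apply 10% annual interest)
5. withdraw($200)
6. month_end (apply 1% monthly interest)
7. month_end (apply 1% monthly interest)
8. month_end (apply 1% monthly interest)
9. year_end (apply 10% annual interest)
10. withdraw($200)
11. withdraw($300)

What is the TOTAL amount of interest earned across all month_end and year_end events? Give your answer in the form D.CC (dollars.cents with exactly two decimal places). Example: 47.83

Answer: 5.00

Derivation:
After 1 (withdraw($300)): balance=$200.00 total_interest=$0.00
After 2 (withdraw($50)): balance=$150.00 total_interest=$0.00
After 3 (withdraw($100)): balance=$50.00 total_interest=$0.00
After 4 (year_end (apply 10% annual interest)): balance=$55.00 total_interest=$5.00
After 5 (withdraw($200)): balance=$0.00 total_interest=$5.00
After 6 (month_end (apply 1% monthly interest)): balance=$0.00 total_interest=$5.00
After 7 (month_end (apply 1% monthly interest)): balance=$0.00 total_interest=$5.00
After 8 (month_end (apply 1% monthly interest)): balance=$0.00 total_interest=$5.00
After 9 (year_end (apply 10% annual interest)): balance=$0.00 total_interest=$5.00
After 10 (withdraw($200)): balance=$0.00 total_interest=$5.00
After 11 (withdraw($300)): balance=$0.00 total_interest=$5.00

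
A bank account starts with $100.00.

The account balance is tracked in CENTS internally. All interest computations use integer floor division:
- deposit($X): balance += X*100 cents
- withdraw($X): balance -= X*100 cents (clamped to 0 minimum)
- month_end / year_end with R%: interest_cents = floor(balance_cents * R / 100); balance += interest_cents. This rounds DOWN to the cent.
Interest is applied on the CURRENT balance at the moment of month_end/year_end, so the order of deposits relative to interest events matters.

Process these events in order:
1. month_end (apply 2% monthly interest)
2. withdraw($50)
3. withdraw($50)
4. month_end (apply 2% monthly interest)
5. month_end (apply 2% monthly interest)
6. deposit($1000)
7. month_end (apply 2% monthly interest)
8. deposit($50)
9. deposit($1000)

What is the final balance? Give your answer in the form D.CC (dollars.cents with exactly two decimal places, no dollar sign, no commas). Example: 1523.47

Answer: 2072.12

Derivation:
After 1 (month_end (apply 2% monthly interest)): balance=$102.00 total_interest=$2.00
After 2 (withdraw($50)): balance=$52.00 total_interest=$2.00
After 3 (withdraw($50)): balance=$2.00 total_interest=$2.00
After 4 (month_end (apply 2% monthly interest)): balance=$2.04 total_interest=$2.04
After 5 (month_end (apply 2% monthly interest)): balance=$2.08 total_interest=$2.08
After 6 (deposit($1000)): balance=$1002.08 total_interest=$2.08
After 7 (month_end (apply 2% monthly interest)): balance=$1022.12 total_interest=$22.12
After 8 (deposit($50)): balance=$1072.12 total_interest=$22.12
After 9 (deposit($1000)): balance=$2072.12 total_interest=$22.12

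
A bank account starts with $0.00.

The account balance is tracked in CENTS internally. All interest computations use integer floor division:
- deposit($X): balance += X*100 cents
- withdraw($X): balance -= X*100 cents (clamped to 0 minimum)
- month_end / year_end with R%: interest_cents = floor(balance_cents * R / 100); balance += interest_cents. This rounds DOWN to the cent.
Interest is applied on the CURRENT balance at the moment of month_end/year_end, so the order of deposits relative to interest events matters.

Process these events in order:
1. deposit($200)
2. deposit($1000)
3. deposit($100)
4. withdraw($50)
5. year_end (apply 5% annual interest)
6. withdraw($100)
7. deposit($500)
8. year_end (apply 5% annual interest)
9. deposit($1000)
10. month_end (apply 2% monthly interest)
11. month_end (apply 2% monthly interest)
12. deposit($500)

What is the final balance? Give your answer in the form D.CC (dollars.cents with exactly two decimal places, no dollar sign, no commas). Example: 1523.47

After 1 (deposit($200)): balance=$200.00 total_interest=$0.00
After 2 (deposit($1000)): balance=$1200.00 total_interest=$0.00
After 3 (deposit($100)): balance=$1300.00 total_interest=$0.00
After 4 (withdraw($50)): balance=$1250.00 total_interest=$0.00
After 5 (year_end (apply 5% annual interest)): balance=$1312.50 total_interest=$62.50
After 6 (withdraw($100)): balance=$1212.50 total_interest=$62.50
After 7 (deposit($500)): balance=$1712.50 total_interest=$62.50
After 8 (year_end (apply 5% annual interest)): balance=$1798.12 total_interest=$148.12
After 9 (deposit($1000)): balance=$2798.12 total_interest=$148.12
After 10 (month_end (apply 2% monthly interest)): balance=$2854.08 total_interest=$204.08
After 11 (month_end (apply 2% monthly interest)): balance=$2911.16 total_interest=$261.16
After 12 (deposit($500)): balance=$3411.16 total_interest=$261.16

Answer: 3411.16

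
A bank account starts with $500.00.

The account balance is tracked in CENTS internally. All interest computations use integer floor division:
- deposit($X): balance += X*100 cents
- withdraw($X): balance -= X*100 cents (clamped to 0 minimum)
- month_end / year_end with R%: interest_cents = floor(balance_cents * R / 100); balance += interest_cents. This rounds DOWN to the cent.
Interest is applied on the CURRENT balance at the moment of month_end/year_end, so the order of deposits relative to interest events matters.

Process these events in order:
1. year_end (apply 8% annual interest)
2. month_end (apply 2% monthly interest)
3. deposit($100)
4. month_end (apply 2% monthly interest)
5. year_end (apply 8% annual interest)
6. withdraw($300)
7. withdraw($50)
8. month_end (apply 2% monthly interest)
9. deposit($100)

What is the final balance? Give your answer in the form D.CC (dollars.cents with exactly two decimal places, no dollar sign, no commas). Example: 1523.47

Answer: 474.24

Derivation:
After 1 (year_end (apply 8% annual interest)): balance=$540.00 total_interest=$40.00
After 2 (month_end (apply 2% monthly interest)): balance=$550.80 total_interest=$50.80
After 3 (deposit($100)): balance=$650.80 total_interest=$50.80
After 4 (month_end (apply 2% monthly interest)): balance=$663.81 total_interest=$63.81
After 5 (year_end (apply 8% annual interest)): balance=$716.91 total_interest=$116.91
After 6 (withdraw($300)): balance=$416.91 total_interest=$116.91
After 7 (withdraw($50)): balance=$366.91 total_interest=$116.91
After 8 (month_end (apply 2% monthly interest)): balance=$374.24 total_interest=$124.24
After 9 (deposit($100)): balance=$474.24 total_interest=$124.24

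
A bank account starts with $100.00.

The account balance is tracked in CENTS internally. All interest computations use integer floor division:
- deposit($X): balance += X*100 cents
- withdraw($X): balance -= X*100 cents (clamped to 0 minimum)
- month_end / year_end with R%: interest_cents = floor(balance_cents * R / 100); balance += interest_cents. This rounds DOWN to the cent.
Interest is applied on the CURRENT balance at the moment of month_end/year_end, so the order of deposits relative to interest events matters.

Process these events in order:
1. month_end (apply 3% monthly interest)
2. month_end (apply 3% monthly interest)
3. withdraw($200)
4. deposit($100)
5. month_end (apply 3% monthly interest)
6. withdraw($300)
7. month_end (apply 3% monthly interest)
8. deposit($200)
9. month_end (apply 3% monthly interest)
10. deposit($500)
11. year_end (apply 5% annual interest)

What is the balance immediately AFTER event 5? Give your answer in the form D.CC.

After 1 (month_end (apply 3% monthly interest)): balance=$103.00 total_interest=$3.00
After 2 (month_end (apply 3% monthly interest)): balance=$106.09 total_interest=$6.09
After 3 (withdraw($200)): balance=$0.00 total_interest=$6.09
After 4 (deposit($100)): balance=$100.00 total_interest=$6.09
After 5 (month_end (apply 3% monthly interest)): balance=$103.00 total_interest=$9.09

Answer: 103.00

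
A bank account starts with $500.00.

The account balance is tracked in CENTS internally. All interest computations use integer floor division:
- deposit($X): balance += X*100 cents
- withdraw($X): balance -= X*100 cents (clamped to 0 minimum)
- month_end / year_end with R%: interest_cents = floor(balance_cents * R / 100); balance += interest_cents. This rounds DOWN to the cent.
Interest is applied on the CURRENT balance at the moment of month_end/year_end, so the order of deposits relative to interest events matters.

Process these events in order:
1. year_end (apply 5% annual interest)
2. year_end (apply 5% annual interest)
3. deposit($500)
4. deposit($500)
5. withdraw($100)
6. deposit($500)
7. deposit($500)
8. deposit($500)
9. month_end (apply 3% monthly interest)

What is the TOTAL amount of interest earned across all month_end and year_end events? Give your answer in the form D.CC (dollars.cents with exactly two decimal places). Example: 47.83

After 1 (year_end (apply 5% annual interest)): balance=$525.00 total_interest=$25.00
After 2 (year_end (apply 5% annual interest)): balance=$551.25 total_interest=$51.25
After 3 (deposit($500)): balance=$1051.25 total_interest=$51.25
After 4 (deposit($500)): balance=$1551.25 total_interest=$51.25
After 5 (withdraw($100)): balance=$1451.25 total_interest=$51.25
After 6 (deposit($500)): balance=$1951.25 total_interest=$51.25
After 7 (deposit($500)): balance=$2451.25 total_interest=$51.25
After 8 (deposit($500)): balance=$2951.25 total_interest=$51.25
After 9 (month_end (apply 3% monthly interest)): balance=$3039.78 total_interest=$139.78

Answer: 139.78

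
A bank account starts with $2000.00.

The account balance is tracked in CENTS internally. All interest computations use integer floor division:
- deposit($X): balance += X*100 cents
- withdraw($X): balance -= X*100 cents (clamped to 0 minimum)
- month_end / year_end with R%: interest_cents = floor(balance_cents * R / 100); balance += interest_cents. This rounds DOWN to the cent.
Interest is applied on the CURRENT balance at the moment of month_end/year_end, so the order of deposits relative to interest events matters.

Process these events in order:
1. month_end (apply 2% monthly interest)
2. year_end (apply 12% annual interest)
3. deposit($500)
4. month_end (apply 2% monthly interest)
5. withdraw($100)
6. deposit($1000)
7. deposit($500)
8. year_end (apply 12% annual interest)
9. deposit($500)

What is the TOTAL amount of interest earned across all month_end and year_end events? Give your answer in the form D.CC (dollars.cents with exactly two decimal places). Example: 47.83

After 1 (month_end (apply 2% monthly interest)): balance=$2040.00 total_interest=$40.00
After 2 (year_end (apply 12% annual interest)): balance=$2284.80 total_interest=$284.80
After 3 (deposit($500)): balance=$2784.80 total_interest=$284.80
After 4 (month_end (apply 2% monthly interest)): balance=$2840.49 total_interest=$340.49
After 5 (withdraw($100)): balance=$2740.49 total_interest=$340.49
After 6 (deposit($1000)): balance=$3740.49 total_interest=$340.49
After 7 (deposit($500)): balance=$4240.49 total_interest=$340.49
After 8 (year_end (apply 12% annual interest)): balance=$4749.34 total_interest=$849.34
After 9 (deposit($500)): balance=$5249.34 total_interest=$849.34

Answer: 849.34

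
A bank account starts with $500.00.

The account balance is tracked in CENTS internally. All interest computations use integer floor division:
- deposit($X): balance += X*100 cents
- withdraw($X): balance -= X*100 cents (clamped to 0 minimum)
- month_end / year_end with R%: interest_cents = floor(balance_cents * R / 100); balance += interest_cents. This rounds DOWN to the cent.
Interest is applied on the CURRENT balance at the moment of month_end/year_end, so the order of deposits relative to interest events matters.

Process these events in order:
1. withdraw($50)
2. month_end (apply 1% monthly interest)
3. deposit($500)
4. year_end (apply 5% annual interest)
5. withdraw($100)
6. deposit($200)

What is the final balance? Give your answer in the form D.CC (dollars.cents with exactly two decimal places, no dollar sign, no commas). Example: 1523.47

Answer: 1102.22

Derivation:
After 1 (withdraw($50)): balance=$450.00 total_interest=$0.00
After 2 (month_end (apply 1% monthly interest)): balance=$454.50 total_interest=$4.50
After 3 (deposit($500)): balance=$954.50 total_interest=$4.50
After 4 (year_end (apply 5% annual interest)): balance=$1002.22 total_interest=$52.22
After 5 (withdraw($100)): balance=$902.22 total_interest=$52.22
After 6 (deposit($200)): balance=$1102.22 total_interest=$52.22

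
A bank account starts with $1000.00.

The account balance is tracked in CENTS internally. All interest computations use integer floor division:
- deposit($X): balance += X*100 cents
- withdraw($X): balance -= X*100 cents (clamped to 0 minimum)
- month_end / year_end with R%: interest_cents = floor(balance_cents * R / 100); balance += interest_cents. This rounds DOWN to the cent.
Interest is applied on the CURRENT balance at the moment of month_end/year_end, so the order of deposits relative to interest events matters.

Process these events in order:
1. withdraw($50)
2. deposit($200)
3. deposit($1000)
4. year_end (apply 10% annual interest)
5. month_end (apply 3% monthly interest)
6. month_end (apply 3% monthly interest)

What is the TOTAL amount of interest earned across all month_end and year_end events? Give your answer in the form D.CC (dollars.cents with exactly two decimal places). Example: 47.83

Answer: 359.02

Derivation:
After 1 (withdraw($50)): balance=$950.00 total_interest=$0.00
After 2 (deposit($200)): balance=$1150.00 total_interest=$0.00
After 3 (deposit($1000)): balance=$2150.00 total_interest=$0.00
After 4 (year_end (apply 10% annual interest)): balance=$2365.00 total_interest=$215.00
After 5 (month_end (apply 3% monthly interest)): balance=$2435.95 total_interest=$285.95
After 6 (month_end (apply 3% monthly interest)): balance=$2509.02 total_interest=$359.02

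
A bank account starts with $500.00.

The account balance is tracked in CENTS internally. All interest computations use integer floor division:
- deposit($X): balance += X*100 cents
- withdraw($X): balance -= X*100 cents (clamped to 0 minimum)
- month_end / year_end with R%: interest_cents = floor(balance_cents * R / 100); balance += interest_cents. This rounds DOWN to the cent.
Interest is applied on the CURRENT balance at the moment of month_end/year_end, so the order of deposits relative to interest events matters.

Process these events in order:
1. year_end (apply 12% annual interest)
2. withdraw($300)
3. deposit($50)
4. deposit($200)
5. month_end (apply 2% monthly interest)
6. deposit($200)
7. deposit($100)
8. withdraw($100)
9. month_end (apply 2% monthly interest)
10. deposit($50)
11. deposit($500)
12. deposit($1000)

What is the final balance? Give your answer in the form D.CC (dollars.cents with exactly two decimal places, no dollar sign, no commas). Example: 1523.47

After 1 (year_end (apply 12% annual interest)): balance=$560.00 total_interest=$60.00
After 2 (withdraw($300)): balance=$260.00 total_interest=$60.00
After 3 (deposit($50)): balance=$310.00 total_interest=$60.00
After 4 (deposit($200)): balance=$510.00 total_interest=$60.00
After 5 (month_end (apply 2% monthly interest)): balance=$520.20 total_interest=$70.20
After 6 (deposit($200)): balance=$720.20 total_interest=$70.20
After 7 (deposit($100)): balance=$820.20 total_interest=$70.20
After 8 (withdraw($100)): balance=$720.20 total_interest=$70.20
After 9 (month_end (apply 2% monthly interest)): balance=$734.60 total_interest=$84.60
After 10 (deposit($50)): balance=$784.60 total_interest=$84.60
After 11 (deposit($500)): balance=$1284.60 total_interest=$84.60
After 12 (deposit($1000)): balance=$2284.60 total_interest=$84.60

Answer: 2284.60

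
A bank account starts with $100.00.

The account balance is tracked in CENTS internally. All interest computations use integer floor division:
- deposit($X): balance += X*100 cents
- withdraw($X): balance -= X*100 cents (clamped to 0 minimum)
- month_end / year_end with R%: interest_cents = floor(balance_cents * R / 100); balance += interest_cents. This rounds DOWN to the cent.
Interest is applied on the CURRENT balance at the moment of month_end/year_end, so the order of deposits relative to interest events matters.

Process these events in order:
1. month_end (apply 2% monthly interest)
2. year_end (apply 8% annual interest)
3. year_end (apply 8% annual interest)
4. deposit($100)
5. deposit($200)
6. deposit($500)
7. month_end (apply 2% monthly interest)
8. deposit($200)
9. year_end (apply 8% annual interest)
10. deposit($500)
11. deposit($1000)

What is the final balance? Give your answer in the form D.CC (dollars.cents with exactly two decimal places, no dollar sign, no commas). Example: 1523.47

Answer: 2728.32

Derivation:
After 1 (month_end (apply 2% monthly interest)): balance=$102.00 total_interest=$2.00
After 2 (year_end (apply 8% annual interest)): balance=$110.16 total_interest=$10.16
After 3 (year_end (apply 8% annual interest)): balance=$118.97 total_interest=$18.97
After 4 (deposit($100)): balance=$218.97 total_interest=$18.97
After 5 (deposit($200)): balance=$418.97 total_interest=$18.97
After 6 (deposit($500)): balance=$918.97 total_interest=$18.97
After 7 (month_end (apply 2% monthly interest)): balance=$937.34 total_interest=$37.34
After 8 (deposit($200)): balance=$1137.34 total_interest=$37.34
After 9 (year_end (apply 8% annual interest)): balance=$1228.32 total_interest=$128.32
After 10 (deposit($500)): balance=$1728.32 total_interest=$128.32
After 11 (deposit($1000)): balance=$2728.32 total_interest=$128.32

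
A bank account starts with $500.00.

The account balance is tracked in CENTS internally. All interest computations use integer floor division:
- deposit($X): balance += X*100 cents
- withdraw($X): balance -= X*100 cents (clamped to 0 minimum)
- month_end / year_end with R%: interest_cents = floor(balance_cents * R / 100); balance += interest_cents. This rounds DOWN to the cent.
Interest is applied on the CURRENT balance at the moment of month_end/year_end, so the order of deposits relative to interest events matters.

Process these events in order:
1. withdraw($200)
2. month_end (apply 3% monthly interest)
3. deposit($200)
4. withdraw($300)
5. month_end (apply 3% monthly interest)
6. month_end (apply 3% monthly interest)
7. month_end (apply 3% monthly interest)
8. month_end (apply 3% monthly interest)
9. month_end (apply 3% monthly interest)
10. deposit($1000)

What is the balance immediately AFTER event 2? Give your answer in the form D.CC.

Answer: 309.00

Derivation:
After 1 (withdraw($200)): balance=$300.00 total_interest=$0.00
After 2 (month_end (apply 3% monthly interest)): balance=$309.00 total_interest=$9.00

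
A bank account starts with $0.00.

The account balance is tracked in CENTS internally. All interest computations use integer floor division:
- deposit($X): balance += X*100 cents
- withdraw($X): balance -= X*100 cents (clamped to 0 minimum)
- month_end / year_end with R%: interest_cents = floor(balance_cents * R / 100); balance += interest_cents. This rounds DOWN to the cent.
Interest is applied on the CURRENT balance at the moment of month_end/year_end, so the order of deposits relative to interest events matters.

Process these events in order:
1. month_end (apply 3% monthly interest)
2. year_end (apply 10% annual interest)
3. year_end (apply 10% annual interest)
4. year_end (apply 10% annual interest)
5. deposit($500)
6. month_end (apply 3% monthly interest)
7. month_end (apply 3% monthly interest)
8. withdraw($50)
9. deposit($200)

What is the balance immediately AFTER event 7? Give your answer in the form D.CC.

Answer: 530.45

Derivation:
After 1 (month_end (apply 3% monthly interest)): balance=$0.00 total_interest=$0.00
After 2 (year_end (apply 10% annual interest)): balance=$0.00 total_interest=$0.00
After 3 (year_end (apply 10% annual interest)): balance=$0.00 total_interest=$0.00
After 4 (year_end (apply 10% annual interest)): balance=$0.00 total_interest=$0.00
After 5 (deposit($500)): balance=$500.00 total_interest=$0.00
After 6 (month_end (apply 3% monthly interest)): balance=$515.00 total_interest=$15.00
After 7 (month_end (apply 3% monthly interest)): balance=$530.45 total_interest=$30.45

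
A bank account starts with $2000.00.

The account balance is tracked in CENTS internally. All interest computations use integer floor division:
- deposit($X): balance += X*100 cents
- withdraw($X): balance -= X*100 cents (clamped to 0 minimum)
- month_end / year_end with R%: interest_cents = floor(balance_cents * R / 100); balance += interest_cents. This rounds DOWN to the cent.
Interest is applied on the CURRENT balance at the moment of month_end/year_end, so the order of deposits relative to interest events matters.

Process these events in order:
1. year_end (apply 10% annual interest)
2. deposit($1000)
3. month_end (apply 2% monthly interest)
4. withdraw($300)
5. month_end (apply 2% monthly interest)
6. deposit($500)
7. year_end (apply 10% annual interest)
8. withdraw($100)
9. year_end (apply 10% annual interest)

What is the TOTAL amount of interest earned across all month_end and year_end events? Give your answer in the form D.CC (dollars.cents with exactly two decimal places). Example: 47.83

Answer: 1053.16

Derivation:
After 1 (year_end (apply 10% annual interest)): balance=$2200.00 total_interest=$200.00
After 2 (deposit($1000)): balance=$3200.00 total_interest=$200.00
After 3 (month_end (apply 2% monthly interest)): balance=$3264.00 total_interest=$264.00
After 4 (withdraw($300)): balance=$2964.00 total_interest=$264.00
After 5 (month_end (apply 2% monthly interest)): balance=$3023.28 total_interest=$323.28
After 6 (deposit($500)): balance=$3523.28 total_interest=$323.28
After 7 (year_end (apply 10% annual interest)): balance=$3875.60 total_interest=$675.60
After 8 (withdraw($100)): balance=$3775.60 total_interest=$675.60
After 9 (year_end (apply 10% annual interest)): balance=$4153.16 total_interest=$1053.16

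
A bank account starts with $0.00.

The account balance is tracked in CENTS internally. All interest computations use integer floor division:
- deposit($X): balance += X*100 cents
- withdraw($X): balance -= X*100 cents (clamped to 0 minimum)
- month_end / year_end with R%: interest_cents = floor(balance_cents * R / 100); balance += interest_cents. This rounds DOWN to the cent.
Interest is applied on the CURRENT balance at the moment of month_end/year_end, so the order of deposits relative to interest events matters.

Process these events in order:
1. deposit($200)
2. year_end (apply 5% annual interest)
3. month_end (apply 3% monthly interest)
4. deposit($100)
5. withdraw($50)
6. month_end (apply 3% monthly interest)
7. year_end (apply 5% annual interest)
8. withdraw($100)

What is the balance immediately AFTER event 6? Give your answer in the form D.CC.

After 1 (deposit($200)): balance=$200.00 total_interest=$0.00
After 2 (year_end (apply 5% annual interest)): balance=$210.00 total_interest=$10.00
After 3 (month_end (apply 3% monthly interest)): balance=$216.30 total_interest=$16.30
After 4 (deposit($100)): balance=$316.30 total_interest=$16.30
After 5 (withdraw($50)): balance=$266.30 total_interest=$16.30
After 6 (month_end (apply 3% monthly interest)): balance=$274.28 total_interest=$24.28

Answer: 274.28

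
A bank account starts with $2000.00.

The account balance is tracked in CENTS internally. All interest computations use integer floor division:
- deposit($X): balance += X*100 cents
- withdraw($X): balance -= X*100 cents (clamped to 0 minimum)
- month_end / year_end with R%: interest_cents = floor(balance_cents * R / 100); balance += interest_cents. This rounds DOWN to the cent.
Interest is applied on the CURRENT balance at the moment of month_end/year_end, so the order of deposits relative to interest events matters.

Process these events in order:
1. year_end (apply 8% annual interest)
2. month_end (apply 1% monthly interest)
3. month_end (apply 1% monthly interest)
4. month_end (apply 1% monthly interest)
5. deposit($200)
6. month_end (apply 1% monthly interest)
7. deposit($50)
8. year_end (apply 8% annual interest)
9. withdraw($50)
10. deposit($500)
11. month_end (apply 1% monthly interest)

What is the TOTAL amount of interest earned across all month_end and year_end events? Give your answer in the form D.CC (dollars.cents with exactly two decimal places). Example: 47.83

Answer: 481.15

Derivation:
After 1 (year_end (apply 8% annual interest)): balance=$2160.00 total_interest=$160.00
After 2 (month_end (apply 1% monthly interest)): balance=$2181.60 total_interest=$181.60
After 3 (month_end (apply 1% monthly interest)): balance=$2203.41 total_interest=$203.41
After 4 (month_end (apply 1% monthly interest)): balance=$2225.44 total_interest=$225.44
After 5 (deposit($200)): balance=$2425.44 total_interest=$225.44
After 6 (month_end (apply 1% monthly interest)): balance=$2449.69 total_interest=$249.69
After 7 (deposit($50)): balance=$2499.69 total_interest=$249.69
After 8 (year_end (apply 8% annual interest)): balance=$2699.66 total_interest=$449.66
After 9 (withdraw($50)): balance=$2649.66 total_interest=$449.66
After 10 (deposit($500)): balance=$3149.66 total_interest=$449.66
After 11 (month_end (apply 1% monthly interest)): balance=$3181.15 total_interest=$481.15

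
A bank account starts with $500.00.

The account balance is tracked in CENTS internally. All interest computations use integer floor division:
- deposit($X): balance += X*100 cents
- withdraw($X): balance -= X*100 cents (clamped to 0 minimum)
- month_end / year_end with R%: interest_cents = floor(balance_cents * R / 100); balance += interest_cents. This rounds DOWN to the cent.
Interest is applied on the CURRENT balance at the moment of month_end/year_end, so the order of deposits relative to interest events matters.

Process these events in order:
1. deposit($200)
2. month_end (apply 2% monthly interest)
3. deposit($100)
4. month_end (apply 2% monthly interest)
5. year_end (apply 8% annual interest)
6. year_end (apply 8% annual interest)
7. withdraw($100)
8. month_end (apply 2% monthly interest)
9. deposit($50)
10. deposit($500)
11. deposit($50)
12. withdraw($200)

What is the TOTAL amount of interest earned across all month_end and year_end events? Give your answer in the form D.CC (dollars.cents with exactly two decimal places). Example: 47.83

Answer: 185.79

Derivation:
After 1 (deposit($200)): balance=$700.00 total_interest=$0.00
After 2 (month_end (apply 2% monthly interest)): balance=$714.00 total_interest=$14.00
After 3 (deposit($100)): balance=$814.00 total_interest=$14.00
After 4 (month_end (apply 2% monthly interest)): balance=$830.28 total_interest=$30.28
After 5 (year_end (apply 8% annual interest)): balance=$896.70 total_interest=$96.70
After 6 (year_end (apply 8% annual interest)): balance=$968.43 total_interest=$168.43
After 7 (withdraw($100)): balance=$868.43 total_interest=$168.43
After 8 (month_end (apply 2% monthly interest)): balance=$885.79 total_interest=$185.79
After 9 (deposit($50)): balance=$935.79 total_interest=$185.79
After 10 (deposit($500)): balance=$1435.79 total_interest=$185.79
After 11 (deposit($50)): balance=$1485.79 total_interest=$185.79
After 12 (withdraw($200)): balance=$1285.79 total_interest=$185.79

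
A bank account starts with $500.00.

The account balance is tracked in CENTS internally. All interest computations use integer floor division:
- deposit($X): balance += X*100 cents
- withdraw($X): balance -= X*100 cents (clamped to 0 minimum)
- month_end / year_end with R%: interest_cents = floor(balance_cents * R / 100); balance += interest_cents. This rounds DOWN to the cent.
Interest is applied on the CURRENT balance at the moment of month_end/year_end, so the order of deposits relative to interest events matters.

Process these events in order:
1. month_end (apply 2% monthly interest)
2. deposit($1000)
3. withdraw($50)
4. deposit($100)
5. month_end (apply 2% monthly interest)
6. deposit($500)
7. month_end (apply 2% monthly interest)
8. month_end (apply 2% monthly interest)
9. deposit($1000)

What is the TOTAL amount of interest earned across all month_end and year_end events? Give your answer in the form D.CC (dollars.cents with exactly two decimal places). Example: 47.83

After 1 (month_end (apply 2% monthly interest)): balance=$510.00 total_interest=$10.00
After 2 (deposit($1000)): balance=$1510.00 total_interest=$10.00
After 3 (withdraw($50)): balance=$1460.00 total_interest=$10.00
After 4 (deposit($100)): balance=$1560.00 total_interest=$10.00
After 5 (month_end (apply 2% monthly interest)): balance=$1591.20 total_interest=$41.20
After 6 (deposit($500)): balance=$2091.20 total_interest=$41.20
After 7 (month_end (apply 2% monthly interest)): balance=$2133.02 total_interest=$83.02
After 8 (month_end (apply 2% monthly interest)): balance=$2175.68 total_interest=$125.68
After 9 (deposit($1000)): balance=$3175.68 total_interest=$125.68

Answer: 125.68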